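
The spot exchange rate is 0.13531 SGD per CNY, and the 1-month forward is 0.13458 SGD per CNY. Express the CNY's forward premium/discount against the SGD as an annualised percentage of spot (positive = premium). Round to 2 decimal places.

-6.47%

T = 1/12 years.
CNY trades forward at -0.53950% vs spot over the period.
Per annum: -0.0053950 / (1/12) = -0.064740 = -6.47%.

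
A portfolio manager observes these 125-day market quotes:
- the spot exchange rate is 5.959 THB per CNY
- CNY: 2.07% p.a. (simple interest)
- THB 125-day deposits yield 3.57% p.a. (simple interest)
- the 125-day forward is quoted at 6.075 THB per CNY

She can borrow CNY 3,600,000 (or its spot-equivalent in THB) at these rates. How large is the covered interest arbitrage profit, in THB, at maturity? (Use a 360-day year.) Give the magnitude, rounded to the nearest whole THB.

T = 125/360 years.
Keep in CNY, deliver into the forward: 3,600,000·1.0071875·6.075 = THB 22,027,190.63.
Swap to THB now, deposit: 3,600,000·5.959·1.0123958333 = THB 21,718,320.37.
The quoted forward overvalues CNY, so borrow THB, buy CNY at spot, deposit the CNY at 2.07%, and sell the proceeds forward at 6.075.
The gap between the two covered legs is THB 308,870.

THB 308,870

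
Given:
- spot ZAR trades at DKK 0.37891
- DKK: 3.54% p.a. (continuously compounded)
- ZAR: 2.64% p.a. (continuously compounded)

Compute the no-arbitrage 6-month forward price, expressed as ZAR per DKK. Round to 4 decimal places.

T = 6/12 years.
Growth of 1 DKK over T: e^(0.0354×6/12) = 1.0178576.
ZAR growth factor: e^(0.0264×6/12) = 1.0132875.
So F = 0.37891 × 1.0178576 / 1.0132875 = 0.3806189 (DKK/ZAR).
Quoted the other way: 1/0.3806189 = 2.6273 ZAR per DKK.

2.6273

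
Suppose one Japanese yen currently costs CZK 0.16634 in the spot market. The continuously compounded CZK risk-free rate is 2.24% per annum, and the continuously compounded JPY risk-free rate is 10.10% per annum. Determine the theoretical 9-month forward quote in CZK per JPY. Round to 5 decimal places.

0.15682

T = 9/12 years.
CZK growth factor: e^(0.0224×9/12) = 1.0169419.
Growth of 1 JPY over T: e^(0.1010×9/12) = 1.0786929.
CIP: F = S · (grow CZK)/(grow JPY) = 0.16634 × 1.0169419/1.0786929 = 0.1568177 CZK per JPY.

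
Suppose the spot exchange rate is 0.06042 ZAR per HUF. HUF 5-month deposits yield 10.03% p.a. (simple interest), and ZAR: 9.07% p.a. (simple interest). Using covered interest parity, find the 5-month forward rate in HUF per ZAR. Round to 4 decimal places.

16.6146

T = 5/12 years.
Growth of 1 ZAR over T: 1 + 0.0907×5/12 = 1.03779167.
Growth of 1 HUF over T: 1 + 0.1003×5/12 = 1.04179167.
So F = 0.06042 × 1.03779167 / 1.04179167 = 0.060188015 (ZAR/HUF).
Invert for HUF per ZAR: 1 / 0.060188015 = 16.6146.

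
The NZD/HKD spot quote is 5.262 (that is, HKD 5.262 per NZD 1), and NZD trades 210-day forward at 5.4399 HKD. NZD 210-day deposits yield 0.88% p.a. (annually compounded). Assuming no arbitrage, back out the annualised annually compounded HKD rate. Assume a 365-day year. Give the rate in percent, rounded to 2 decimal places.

T = 210/365 years.
F/S = 5.4399/5.262 = 1.0338084 = (growth of HKD) / (growth of NZD).
The NZD side grows by (1 + 0.0088)^(210/365) = 1.0050536.
So the HKD growth factor = 1.0390329.
Annualise: 1.0390329^(365/210) − 1 = 0.068817 = 6.88%.

6.88%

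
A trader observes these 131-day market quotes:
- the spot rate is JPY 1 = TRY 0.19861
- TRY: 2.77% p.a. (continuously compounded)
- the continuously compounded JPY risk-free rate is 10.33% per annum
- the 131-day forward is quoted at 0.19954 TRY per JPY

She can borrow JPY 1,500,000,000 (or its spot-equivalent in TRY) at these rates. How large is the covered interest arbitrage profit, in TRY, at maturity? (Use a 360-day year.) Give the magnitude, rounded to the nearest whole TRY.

TRY 9,842,029

T = 131/360 years.
Route A — deposit JPY, sell forward: 1,500,000,000 × 1.03830515195 × 0.19954 = TRY 310,775,115.03.
Route B — convert at spot, deposit TRY: 1,500,000,000 × 0.19861 × 1.01013069374 = TRY 300,933,085.63.
The quoted forward overvalues JPY, so borrow TRY, buy JPY at spot, deposit the JPY at 10.33%, and sell the proceeds forward at 0.19954.
The gap between the two covered legs is TRY 9,842,029.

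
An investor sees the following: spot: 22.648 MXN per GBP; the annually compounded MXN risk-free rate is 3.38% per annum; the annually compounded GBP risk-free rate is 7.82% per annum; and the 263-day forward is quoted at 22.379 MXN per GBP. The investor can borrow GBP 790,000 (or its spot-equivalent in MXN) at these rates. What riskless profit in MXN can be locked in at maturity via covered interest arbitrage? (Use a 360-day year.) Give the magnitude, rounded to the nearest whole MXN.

T = 263/360 years.
Route A — deposit GBP, sell forward: 790,000 × 1.0565466452 × 22.379 = MXN 18,679,121.32.
Route B — convert at spot, deposit MXN: 790,000 × 22.648 × 1.0245819145 = MXN 18,331,737.65.
The quoted forward overvalues GBP, so borrow MXN, buy GBP at spot, deposit the GBP at 7.82%, and sell the proceeds forward at 22.379.
Arbitrage profit = |18,679,121.32 − 18,331,737.65| = MXN 347,384.

MXN 347,384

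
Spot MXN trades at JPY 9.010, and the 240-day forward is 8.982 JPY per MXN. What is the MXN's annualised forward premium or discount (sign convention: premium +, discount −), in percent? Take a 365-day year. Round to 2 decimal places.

T = 240/365 years.
Period premium: (8.982 − 9.01)/9.01 = -0.0031077.
×(1/T) gives -0.47% p.a.

-0.47%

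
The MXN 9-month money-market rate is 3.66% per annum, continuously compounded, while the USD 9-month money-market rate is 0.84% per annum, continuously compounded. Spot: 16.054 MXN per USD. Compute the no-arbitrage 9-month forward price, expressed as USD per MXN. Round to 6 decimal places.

0.060986

T = 9/12 years.
Growth of 1 MXN over T: e^(0.0366×9/12) = 1.0278302.
Growth of 1 USD over T: e^(0.0084×9/12) = 1.0063199.
Forward (MXN per USD) = 16.054 × 1.0278302 / 1.0063199 = 16.39716.
Invert for USD per MXN: 1 / 16.39716 = 0.060986.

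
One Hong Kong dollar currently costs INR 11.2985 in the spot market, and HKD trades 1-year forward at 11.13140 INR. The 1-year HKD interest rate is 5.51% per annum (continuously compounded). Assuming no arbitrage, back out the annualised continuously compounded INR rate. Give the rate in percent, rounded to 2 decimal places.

T = 1 year.
F/S = 11.1314/11.2985 = 0.9852104 = (growth of INR) / (growth of HKD).
HKD growth factor: e^(0.0551×1) = 1.0566463.
So the INR growth factor = 1.0410189.
Take logs: ln 1.0410189 / 1 = 0.040200, so 4.02%.

4.02%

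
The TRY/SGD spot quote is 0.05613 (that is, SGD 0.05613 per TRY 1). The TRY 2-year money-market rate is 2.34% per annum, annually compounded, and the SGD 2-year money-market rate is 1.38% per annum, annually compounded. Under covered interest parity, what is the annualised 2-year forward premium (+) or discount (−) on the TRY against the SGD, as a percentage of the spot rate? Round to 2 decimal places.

-0.93%

T = 2 years.
F = S · g_SGD/g_TRY = 0.05613 × 1.0277904/1.0473476 = 0.05508188.
Annualised premium = (F − S)/S × (1/T) = (0.05508188 − 0.05613)/0.05613 ÷ 2 = -0.93%.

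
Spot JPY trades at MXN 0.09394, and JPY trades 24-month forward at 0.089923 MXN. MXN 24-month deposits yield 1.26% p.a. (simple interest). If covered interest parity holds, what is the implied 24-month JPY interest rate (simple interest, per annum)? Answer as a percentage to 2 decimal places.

3.55%

T = 2 years.
CIP gives F = S · g_MXN/g_JPY, so g_MXN/g_JPY = 0.089923/0.09394 = 0.9572387.
MXN growth factor: 1 + 0.0126×2 = 1.025200.
So the JPY growth factor = 1.0709972.
(1.0709972 − 1)/T = 0.035499, i.e. 3.55%.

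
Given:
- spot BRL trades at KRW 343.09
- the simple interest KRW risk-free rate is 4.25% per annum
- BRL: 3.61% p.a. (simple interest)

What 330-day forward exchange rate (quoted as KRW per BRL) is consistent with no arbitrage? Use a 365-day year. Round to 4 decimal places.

345.0125

T = 330/365 years.
KRW accumulates by 1 + 0.0425×330/365 = 1.038424658.
BRL accumulates by 1 + 0.0361×330/365 = 1.032638356.
So F = 343.09 × 1.038424658 / 1.032638356 = 345.012476 (KRW/BRL).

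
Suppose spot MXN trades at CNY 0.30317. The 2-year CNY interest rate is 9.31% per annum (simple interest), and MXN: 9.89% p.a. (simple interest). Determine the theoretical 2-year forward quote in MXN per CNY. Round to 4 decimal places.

T = 2 years.
CNY accumulates by 1 + 0.0931×2 = 1.186200.
MXN accumulates by 1 + 0.0989×2 = 1.197800.
So F = 0.30317 × 1.186200 / 1.197800 = 0.3002340 (CNY/MXN).
Invert for MXN per CNY: 1 / 0.3002340 = 3.3307.

3.3307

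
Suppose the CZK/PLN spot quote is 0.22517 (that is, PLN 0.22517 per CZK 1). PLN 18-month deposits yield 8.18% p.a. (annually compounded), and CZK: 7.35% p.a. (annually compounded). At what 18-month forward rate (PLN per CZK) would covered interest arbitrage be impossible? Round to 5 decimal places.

T = 18/12 years.
PLN growth factor: (1 + 0.0818)^(18/12) = 1.125176.
Growth of 1 CZK over T: (1 + 0.0735)^(18/12) = 1.1122517.
So F = 0.22517 × 1.125176 / 1.1122517 = 0.2277865 (PLN/CZK).

0.22779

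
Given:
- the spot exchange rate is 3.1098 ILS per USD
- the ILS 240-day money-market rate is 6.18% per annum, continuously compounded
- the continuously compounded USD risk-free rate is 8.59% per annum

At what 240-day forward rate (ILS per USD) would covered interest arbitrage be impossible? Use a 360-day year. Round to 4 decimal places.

T = 240/360 years.
Growth of 1 ILS over T: e^(0.0618×240/360) = 1.0420605.
USD accumulates by e^(0.0859×240/360) = 1.0589382.
Forward (ILS per USD) = 3.1098 × 1.0420605 / 1.0589382 = 3.060235.

3.0602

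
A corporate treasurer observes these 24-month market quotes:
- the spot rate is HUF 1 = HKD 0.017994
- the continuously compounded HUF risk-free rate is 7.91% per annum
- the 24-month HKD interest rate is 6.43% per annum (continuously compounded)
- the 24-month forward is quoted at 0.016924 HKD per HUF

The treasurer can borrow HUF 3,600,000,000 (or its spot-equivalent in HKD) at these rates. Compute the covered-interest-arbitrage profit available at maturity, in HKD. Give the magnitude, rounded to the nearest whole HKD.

HKD 2,299,060

T = 2 years.
Keep in HUF, deliver into the forward: 3,600,000,000·1.1714004514·0.016924 = HKD 71,369,212.46.
Swap to HKD now, deposit: 3,600,000,000·0.017994·1.1372351391 = HKD 73,668,272.73.
The quoted forward undervalues HUF, so borrow HUF, convert to HKD at spot, deposit the HKD at 6.43%, and buy HUF forward at 0.016924 to cover the loan.
Profit = 73,668,272.73 − 71,369,212.46 = HKD 2,299,060.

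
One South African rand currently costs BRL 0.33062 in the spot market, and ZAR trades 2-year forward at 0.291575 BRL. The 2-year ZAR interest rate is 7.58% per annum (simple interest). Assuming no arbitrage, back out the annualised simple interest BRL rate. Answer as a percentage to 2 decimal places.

T = 2 years.
CIP gives F = S · g_BRL/g_ZAR, so g_BRL/g_ZAR = 0.291575/0.33062 = 0.8819037.
ZAR growth factor: 1 + 0.0758×2 = 1.151600.
So the BRL growth factor = 1.0156003.
(1.0156003 − 1)/T = 0.007800, i.e. 0.78%.

0.78%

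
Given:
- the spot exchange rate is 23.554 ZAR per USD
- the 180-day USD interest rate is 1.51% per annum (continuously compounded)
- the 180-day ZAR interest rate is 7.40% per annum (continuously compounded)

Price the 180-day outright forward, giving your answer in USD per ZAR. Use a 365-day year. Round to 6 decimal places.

T = 180/365 years.
ZAR growth factor: e^(0.0740×180/365) = 1.0371672.
USD accumulates by e^(0.0151×180/365) = 1.0074744.
Forward (ZAR per USD) = 23.554 × 1.0371672 / 1.0074744 = 24.24820.
Invert for USD per ZAR: 1 / 24.24820 = 0.041240.

0.041240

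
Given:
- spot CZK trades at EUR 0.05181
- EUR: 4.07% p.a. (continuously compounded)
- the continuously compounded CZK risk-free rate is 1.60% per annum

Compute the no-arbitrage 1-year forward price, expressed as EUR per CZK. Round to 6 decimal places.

T = 1 year.
EUR accumulates by e^(0.0407×1) = 1.0415396.
Growth of 1 CZK over T: e^(0.0160×1) = 1.0161287.
Forward (EUR per CZK) = 0.05181 × 1.0415396 / 1.0161287 = 0.05310564.

0.053106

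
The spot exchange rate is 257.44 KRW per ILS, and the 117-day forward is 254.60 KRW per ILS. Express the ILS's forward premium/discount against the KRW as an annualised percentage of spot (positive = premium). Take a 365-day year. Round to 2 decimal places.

-3.44%

T = 117/365 years.
Period premium: (254.60 − 257.44)/257.44 = -0.0110317.
Annualise by dividing by T: -0.0110317 / (117/365) = -0.034415 → -3.44%.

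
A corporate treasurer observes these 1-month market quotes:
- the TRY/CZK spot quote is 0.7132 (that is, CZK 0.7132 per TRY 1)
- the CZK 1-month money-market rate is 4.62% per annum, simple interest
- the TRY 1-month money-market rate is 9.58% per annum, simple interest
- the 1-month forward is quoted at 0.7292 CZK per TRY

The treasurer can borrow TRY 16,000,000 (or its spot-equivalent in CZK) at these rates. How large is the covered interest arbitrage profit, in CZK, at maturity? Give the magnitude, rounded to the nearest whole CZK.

CZK 305,210

T = 1/12 years.
Keep in TRY, deliver into the forward: 16,000,000·1.0079833333·0.7292 = CZK 11,760,343.15.
Swap to CZK now, deposit: 16,000,000·0.7132·1.003850 = CZK 11,455,133.12.
The quoted forward overvalues TRY, so borrow CZK, buy TRY at spot, deposit the TRY at 9.58%, and sell the proceeds forward at 0.7292.
The gap between the two covered legs is CZK 305,210.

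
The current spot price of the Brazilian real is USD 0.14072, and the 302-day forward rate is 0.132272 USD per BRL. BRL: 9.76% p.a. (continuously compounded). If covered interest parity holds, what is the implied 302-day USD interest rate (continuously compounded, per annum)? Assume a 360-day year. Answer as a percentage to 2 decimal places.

T = 302/360 years.
F/S = 0.132272/0.14072 = 0.9399659 = (growth of USD) / (growth of BRL).
BRL growth factor: e^(0.0976×302/360) = 1.0853207.
That pins the USD growth at 1.0201644.
Take logs: ln 1.0201644 / (302/360) = 0.023798, so 2.38%.

2.38%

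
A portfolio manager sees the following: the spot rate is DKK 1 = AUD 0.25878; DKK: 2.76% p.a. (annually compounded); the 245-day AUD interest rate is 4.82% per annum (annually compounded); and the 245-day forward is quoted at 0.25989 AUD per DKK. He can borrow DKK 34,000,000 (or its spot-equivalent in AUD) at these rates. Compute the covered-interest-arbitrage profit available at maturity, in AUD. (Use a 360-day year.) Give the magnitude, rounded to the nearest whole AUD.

T = 245/360 years.
Route A — deposit DKK, sell forward: 34,000,000 × 1.018701519 × 0.25989 = AUD 9,001,511.48.
Route B — convert at spot, deposit AUD: 34,000,000 × 0.25878 × 1.03255545 = AUD 9,084,959.78.
The quoted forward undervalues DKK, so borrow DKK, convert to AUD at spot, deposit the AUD at 4.82%, and buy DKK forward at 0.25989 to cover the loan.
The gap between the two covered legs is AUD 83,448.

AUD 83,448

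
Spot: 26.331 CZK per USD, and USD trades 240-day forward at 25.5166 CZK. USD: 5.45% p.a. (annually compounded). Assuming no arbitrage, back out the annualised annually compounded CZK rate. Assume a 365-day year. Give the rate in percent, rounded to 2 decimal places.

T = 240/365 years.
F/S = 25.5166/26.331 = 0.9690707 = (growth of CZK) / (growth of USD).
USD growth factor: (1 + 0.0545)^(240/365) = 1.0355091.
Hence g_CZK = 1.0034815.
r = 1.0034815^(365/240) − 1 = 0.005300 → 0.53%.

0.53%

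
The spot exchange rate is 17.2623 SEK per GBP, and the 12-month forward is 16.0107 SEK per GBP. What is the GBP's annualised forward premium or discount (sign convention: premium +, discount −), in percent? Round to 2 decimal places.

T = 1 year.
(F − S)/S = (16.0107 − 17.2623)/17.2623 = -0.0725048.
×(1/T) gives -7.25% p.a.

-7.25%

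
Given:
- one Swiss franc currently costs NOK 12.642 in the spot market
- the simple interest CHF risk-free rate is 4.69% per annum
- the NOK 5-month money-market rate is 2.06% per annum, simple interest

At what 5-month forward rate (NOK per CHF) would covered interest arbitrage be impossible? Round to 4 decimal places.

T = 5/12 years.
NOK accumulates by 1 + 0.0206×5/12 = 1.00858333.
CHF growth factor: 1 + 0.0469×5/12 = 1.01954167.
Forward (NOK per CHF) = 12.642 × 1.00858333 / 1.01954167 = 12.506120.

12.5061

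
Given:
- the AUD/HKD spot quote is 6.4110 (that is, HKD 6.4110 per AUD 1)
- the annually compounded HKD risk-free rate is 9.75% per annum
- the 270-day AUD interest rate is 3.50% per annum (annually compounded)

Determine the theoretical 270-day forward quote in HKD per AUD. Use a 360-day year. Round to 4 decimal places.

T = 270/360 years.
HKD accumulates by (1 + 0.0975)^(270/360) = 1.0722681.
Growth of 1 AUD over T: (1 + 0.0350)^(270/360) = 1.0261368.
CIP: F = S · (grow HKD)/(grow AUD) = 6.411 × 1.0722681/1.0261368 = 6.699215 HKD per AUD.

6.6992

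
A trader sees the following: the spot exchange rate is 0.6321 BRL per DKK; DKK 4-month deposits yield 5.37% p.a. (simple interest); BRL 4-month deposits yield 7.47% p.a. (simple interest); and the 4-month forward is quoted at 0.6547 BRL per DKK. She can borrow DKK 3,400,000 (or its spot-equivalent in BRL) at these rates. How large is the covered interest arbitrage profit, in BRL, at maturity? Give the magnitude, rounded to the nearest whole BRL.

BRL 63,171

T = 4/12 years.
Invest the DKK and cover forward: 3,400,000 × 1.017900 × 0.6547 = BRL 2,265,825.04.
Convert at spot and invest in BRL: 3,400,000 × 0.6321 × 1.024900 = BRL 2,202,653.59.
The quoted forward overvalues DKK, so borrow BRL, buy DKK at spot, deposit the DKK at 5.37%, and sell the proceeds forward at 0.6547.
Profit = 2,265,825.04 − 2,202,653.59 = BRL 63,171.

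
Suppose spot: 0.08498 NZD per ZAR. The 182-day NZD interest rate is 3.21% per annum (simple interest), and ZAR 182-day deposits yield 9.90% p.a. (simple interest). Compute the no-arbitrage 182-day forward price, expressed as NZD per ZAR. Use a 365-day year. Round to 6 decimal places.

T = 182/365 years.
Growth of 1 NZD over T: 1 + 0.0321×182/365 = 1.016006.
ZAR accumulates by 1 + 0.0990×182/365 = 1.0493644.
So F = 0.08498 × 1.016006 / 1.0493644 = 0.08227856 (NZD/ZAR).

0.082279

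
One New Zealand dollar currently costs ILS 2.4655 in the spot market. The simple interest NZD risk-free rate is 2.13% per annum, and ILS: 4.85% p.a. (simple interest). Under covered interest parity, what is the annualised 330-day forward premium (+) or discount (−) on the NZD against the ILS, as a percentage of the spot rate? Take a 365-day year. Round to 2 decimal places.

T = 330/365 years.
F = S · g_ILS/g_NZD = 2.4655 × 1.0438493/1.0192575 = 2.5249855.
(F − S)/S ÷ T = (2.5249855 − 2.4655)/2.4655/(330/365) = 0.026686 → 2.67%.

+2.67%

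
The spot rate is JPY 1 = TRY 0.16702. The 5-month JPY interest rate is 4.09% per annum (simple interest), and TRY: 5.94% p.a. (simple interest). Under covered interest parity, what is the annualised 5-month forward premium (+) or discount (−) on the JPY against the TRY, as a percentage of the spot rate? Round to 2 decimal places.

+1.82%

T = 5/12 years.
F = S · g_TRY/g_JPY = 0.16702 × 1.024750/1.0170417 = 0.16828587.
(F − S)/S ÷ T = (0.16828587 − 0.16702)/0.16702/(5/12) = 0.018190 → 1.82%.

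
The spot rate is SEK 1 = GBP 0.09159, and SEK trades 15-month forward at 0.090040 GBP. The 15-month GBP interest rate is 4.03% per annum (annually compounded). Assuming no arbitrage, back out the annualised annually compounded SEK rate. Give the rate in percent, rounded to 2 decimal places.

5.46%

T = 15/12 years.
F/S = 0.09004/0.09159 = 0.9830768 = (growth of GBP) / (growth of SEK).
GBP growth factor: (1 + 0.0403)^(15/12) = 1.0506263.
Hence g_SEK = 1.0687123.
Annualise: 1.0687123^(12/15) − 1 = 0.054602 = 5.46%.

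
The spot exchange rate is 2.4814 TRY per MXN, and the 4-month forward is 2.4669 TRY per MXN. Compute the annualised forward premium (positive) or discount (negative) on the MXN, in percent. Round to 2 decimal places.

-1.75%

T = 4/12 years.
Period premium: (2.4669 − 2.4814)/2.4814 = -0.0058435.
Per annum: -0.0058435 / (4/12) = -0.017531 = -1.75%.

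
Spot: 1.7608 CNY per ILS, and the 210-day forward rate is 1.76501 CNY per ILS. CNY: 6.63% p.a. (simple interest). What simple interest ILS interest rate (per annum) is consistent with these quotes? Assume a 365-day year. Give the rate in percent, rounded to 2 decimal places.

T = 210/365 years.
By CIP, F/S equals the CNY-to-ILS growth ratio: 1.76501/1.7608 = 1.0023910.
The CNY side grows by 1 + 0.0663×210/365 = 1.0381452.
That pins the ILS growth at 1.0356689.
(1.0356689 − 1)/T = 0.061996, i.e. 6.20%.

6.20%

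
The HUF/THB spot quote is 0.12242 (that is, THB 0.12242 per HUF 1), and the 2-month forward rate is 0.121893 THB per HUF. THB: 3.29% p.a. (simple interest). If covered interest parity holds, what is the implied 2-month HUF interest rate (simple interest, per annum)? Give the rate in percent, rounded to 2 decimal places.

5.90%

T = 2/12 years.
F/S = 0.121893/0.12242 = 0.9956951 = (growth of THB) / (growth of HUF).
THB growth factor: 1 + 0.0329×2/12 = 1.0054833.
That pins the HUF growth at 1.0098305.
r = (1.0098305 − 1)/(2/12) = 0.058983 → 5.90%.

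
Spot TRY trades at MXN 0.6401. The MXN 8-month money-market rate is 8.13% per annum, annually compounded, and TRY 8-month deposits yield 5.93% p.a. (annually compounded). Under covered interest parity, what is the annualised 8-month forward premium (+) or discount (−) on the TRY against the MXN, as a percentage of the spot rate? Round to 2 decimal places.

+2.07%

T = 8/12 years.
F = S · g_MXN/g_TRY = 0.6401 × 1.0534909/1.0391526 = 0.6489321.
Annualised premium = (F − S)/S × (1/T) = (0.6489321 − 0.6401)/0.6401 ÷ (8/12) = 2.07%.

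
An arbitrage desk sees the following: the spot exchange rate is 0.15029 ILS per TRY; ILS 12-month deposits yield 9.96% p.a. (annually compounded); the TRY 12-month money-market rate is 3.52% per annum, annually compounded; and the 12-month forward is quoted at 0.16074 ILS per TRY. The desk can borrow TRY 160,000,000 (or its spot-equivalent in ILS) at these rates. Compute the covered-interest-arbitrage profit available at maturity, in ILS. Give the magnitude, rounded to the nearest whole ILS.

T = 1 year.
Invest the TRY and cover forward: 160,000,000 × 1.035200 × 0.16074 = ILS 26,623,687.68.
Convert at spot and invest in ILS: 160,000,000 × 0.15029 × 1.099600 = ILS 26,441,421.44.
The quoted forward overvalues TRY, so borrow ILS, buy TRY at spot, deposit the TRY at 3.52%, and sell the proceeds forward at 0.16074.
The gap between the two covered legs is ILS 182,266.

ILS 182,266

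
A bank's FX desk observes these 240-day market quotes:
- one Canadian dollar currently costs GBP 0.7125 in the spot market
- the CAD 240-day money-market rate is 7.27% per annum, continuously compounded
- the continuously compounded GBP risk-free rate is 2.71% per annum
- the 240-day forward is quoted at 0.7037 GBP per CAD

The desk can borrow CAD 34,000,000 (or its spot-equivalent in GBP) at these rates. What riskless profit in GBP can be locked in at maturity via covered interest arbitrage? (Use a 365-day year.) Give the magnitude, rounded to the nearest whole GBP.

T = 240/365 years.
Invest the CAD and cover forward: 34,000,000 × 1.048963716 × 0.7037 = GBP 25,097,296.08.
Convert at spot and invest in GBP: 34,000,000 × 0.7125 × 1.0179788869 = GBP 24,660,538.54.
The quoted forward overvalues CAD, so borrow GBP, buy CAD at spot, deposit the CAD at 7.27%, and sell the proceeds forward at 0.7037.
The gap between the two covered legs is GBP 436,758.

GBP 436,758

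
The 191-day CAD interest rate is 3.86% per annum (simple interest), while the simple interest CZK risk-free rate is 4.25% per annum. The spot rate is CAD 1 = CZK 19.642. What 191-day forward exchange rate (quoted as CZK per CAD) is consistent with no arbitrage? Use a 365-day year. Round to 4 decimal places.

19.6813

T = 191/365 years.
CZK growth factor: 1 + 0.0425×191/365 = 1.02223973.
CAD accumulates by 1 + 0.0386×191/365 = 1.0201989.
So F = 19.642 × 1.02223973 / 1.0201989 = 19.681292 (CZK/CAD).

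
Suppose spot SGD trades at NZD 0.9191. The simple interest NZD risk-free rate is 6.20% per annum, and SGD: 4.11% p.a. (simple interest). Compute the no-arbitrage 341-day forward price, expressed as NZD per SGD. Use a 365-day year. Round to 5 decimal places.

0.93638

T = 341/365 years.
Growth of 1 NZD over T: 1 + 0.0620×341/365 = 1.0579233.
SGD accumulates by 1 + 0.0411×341/365 = 1.0383975.
So F = 0.9191 × 1.0579233 / 1.0383975 = 0.9363826 (NZD/SGD).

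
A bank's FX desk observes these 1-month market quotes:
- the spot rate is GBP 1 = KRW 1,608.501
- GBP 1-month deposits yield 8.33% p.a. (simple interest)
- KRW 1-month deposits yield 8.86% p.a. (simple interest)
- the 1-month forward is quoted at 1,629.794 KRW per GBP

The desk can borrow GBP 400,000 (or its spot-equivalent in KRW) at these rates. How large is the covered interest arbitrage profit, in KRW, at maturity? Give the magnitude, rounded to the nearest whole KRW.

KRW 8,292,155

T = 1/12 years.
Route A — deposit GBP, sell forward: 400,000 × 1.00694166667 × 1629.794 = KRW 656,442,994.68.
Route B — convert at spot, deposit KRW: 400,000 × 1608.501 × 1.00738333333 = KRW 648,150,839.62.
The quoted forward overvalues GBP, so borrow KRW, buy GBP at spot, deposit the GBP at 8.33%, and sell the proceeds forward at 1,629.794.
Arbitrage profit = |656,442,994.68 − 648,150,839.62| = KRW 8,292,155.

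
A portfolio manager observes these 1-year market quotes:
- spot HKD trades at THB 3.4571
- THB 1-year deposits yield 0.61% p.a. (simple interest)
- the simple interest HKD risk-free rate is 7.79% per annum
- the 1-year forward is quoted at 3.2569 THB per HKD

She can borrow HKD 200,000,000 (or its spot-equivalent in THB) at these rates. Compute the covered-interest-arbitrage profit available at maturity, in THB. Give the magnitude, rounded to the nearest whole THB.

T = 1 year.
Invest the HKD and cover forward: 200,000,000 × 1.077900 × 3.2569 = THB 702,122,502.00.
Convert at spot and invest in THB: 200,000,000 × 3.4571 × 1.006100 = THB 695,637,662.00.
The quoted forward overvalues HKD, so borrow THB, buy HKD at spot, deposit the HKD at 7.79%, and sell the proceeds forward at 3.2569.
Profit = 702,122,502.00 − 695,637,662.00 = THB 6,484,840.

THB 6,484,840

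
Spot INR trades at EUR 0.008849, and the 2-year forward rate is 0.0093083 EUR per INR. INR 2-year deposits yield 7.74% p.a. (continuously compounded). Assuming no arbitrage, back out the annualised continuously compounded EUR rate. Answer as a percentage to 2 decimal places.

10.27%

T = 2 years.
CIP gives F = S · g_EUR/g_INR, so g_EUR/g_INR = 0.0093083/0.008849 = 1.0519042.
INR growth factor: e^(0.0774×2) = 1.1674245.
Hence g_EUR = 1.2280187.
r = ln(1.2280187)/2 = 0.102701 → 10.27%.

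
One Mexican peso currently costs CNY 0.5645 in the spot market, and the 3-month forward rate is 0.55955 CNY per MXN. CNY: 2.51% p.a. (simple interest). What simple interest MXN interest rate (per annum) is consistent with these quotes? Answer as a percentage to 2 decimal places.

T = 3/12 years.
By CIP, F/S equals the CNY-to-MXN growth ratio: 0.55955/0.5645 = 0.9912312.
CNY growth factor: 1 + 0.0251×3/12 = 1.006275.
That pins the MXN growth at 1.0151769.
(1.0151769 − 1)/T = 0.060708, i.e. 6.07%.

6.07%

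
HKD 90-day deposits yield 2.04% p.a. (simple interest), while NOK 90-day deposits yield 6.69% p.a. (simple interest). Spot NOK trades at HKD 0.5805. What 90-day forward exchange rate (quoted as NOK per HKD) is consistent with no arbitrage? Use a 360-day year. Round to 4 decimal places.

T = 90/360 years.
Growth of 1 HKD over T: 1 + 0.0204×90/360 = 1.005100.
NOK accumulates by 1 + 0.0669×90/360 = 1.016725.
CIP: F = S · (grow HKD)/(grow NOK) = 0.5805 × 1.005100/1.016725 = 0.5738627 HKD per NOK.
Quoted the other way: 1/0.5738627 = 1.7426 NOK per HKD.

1.7426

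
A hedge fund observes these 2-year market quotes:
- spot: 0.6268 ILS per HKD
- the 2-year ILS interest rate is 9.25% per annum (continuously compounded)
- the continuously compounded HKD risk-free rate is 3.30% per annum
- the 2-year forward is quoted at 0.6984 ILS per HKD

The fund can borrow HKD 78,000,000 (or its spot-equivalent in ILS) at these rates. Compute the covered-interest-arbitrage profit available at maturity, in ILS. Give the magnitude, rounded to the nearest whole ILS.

ILS 633,967

T = 2 years.
Keep in HKD, deliver into the forward: 78,000,000·1.0682267172·0.6984 = ILS 58,191,864.06.
Swap to ILS now, deposit: 78,000,000·0.6268·1.2032184401 = ILS 58,825,830.82.
The quoted forward undervalues HKD, so borrow HKD, convert to ILS at spot, deposit the ILS at 9.25%, and buy HKD forward at 0.6984 to cover the loan.
The gap between the two covered legs is ILS 633,967.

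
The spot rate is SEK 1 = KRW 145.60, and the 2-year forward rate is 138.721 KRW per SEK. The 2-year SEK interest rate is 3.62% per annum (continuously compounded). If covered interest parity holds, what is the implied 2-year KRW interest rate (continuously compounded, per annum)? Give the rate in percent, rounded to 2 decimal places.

1.20%

T = 2 years.
By CIP, F/S equals the KRW-to-SEK growth ratio: 138.721/145.6 = 0.9527541.
SEK growth factor: e^(0.0362×2) = 1.0750853.
So the KRW growth factor = 1.0242919.
r = ln(1.0242919)/2 = 0.012001 → 1.20%.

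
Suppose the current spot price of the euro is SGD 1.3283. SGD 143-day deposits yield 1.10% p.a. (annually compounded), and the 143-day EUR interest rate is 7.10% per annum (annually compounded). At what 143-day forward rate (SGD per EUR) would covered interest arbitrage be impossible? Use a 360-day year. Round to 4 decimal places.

T = 143/360 years.
SGD accumulates by (1 + 0.0110)^(143/360) = 1.004355.
EUR accumulates by (1 + 0.0710)^(143/360) = 1.0276212.
So F = 1.3283 × 1.004355 / 1.0276212 = 1.298226 (SGD/EUR).

1.2982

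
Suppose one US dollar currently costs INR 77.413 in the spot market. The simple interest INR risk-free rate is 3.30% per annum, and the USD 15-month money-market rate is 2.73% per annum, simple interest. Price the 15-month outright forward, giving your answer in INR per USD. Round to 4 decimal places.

T = 15/12 years.
INR growth factor: 1 + 0.0330×15/12 = 1.041250.
USD accumulates by 1 + 0.0273×15/12 = 1.034125.
CIP: F = S · (grow INR)/(grow USD) = 77.413 × 1.041250/1.034125 = 77.946366 INR per USD.

77.9464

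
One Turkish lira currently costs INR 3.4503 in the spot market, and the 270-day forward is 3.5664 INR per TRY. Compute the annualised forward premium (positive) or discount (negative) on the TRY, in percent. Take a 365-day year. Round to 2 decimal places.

T = 270/365 years.
Period premium: (3.5664 − 3.4503)/3.4503 = 0.0336492.
Per annum: 0.0336492 / (270/365) = 0.045489 = 4.55%.

+4.55%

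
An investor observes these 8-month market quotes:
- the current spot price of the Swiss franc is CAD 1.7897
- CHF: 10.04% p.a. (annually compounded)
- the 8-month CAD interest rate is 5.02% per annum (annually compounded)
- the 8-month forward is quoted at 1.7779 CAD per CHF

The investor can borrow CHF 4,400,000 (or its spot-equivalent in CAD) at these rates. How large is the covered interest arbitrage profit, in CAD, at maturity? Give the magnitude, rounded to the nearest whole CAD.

CAD 201,909

T = 8/12 years.
Route A — deposit CHF, sell forward: 4,400,000 × 1.065860549 × 1.7779 = CAD 8,337,971.27.
Route B — convert at spot, deposit CAD: 4,400,000 × 1.7897 × 1.033192732 = CAD 8,136,062.14.
The quoted forward overvalues CHF, so borrow CAD, buy CHF at spot, deposit the CHF at 10.04%, and sell the proceeds forward at 1.7779.
The gap between the two covered legs is CAD 201,909.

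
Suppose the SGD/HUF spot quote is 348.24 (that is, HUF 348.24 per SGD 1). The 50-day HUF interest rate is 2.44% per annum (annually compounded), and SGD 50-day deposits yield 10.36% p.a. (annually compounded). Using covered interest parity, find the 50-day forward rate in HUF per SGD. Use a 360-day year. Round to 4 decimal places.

T = 50/360 years.
HUF accumulates by (1 + 0.0244)^(50/360) = 1.003353816.
SGD accumulates by (1 + 0.1036)^(50/360) = 1.013785484.
So F = 348.24 × 1.003353816 / 1.013785484 = 344.656674 (HUF/SGD).

344.6567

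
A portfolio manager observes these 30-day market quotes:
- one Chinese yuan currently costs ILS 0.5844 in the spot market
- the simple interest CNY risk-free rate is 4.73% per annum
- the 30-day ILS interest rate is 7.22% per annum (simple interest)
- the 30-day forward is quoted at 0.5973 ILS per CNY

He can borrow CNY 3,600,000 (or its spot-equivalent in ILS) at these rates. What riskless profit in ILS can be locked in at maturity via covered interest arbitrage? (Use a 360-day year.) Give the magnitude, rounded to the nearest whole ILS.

T = 30/360 years.
Route A — deposit CNY, sell forward: 3,600,000 × 1.003941667 × 0.5973 = ILS 2,158,755.69.
Route B — convert at spot, deposit ILS: 3,600,000 × 0.5844 × 1.006016667 = ILS 2,116,498.10.
The quoted forward overvalues CNY, so borrow ILS, buy CNY at spot, deposit the CNY at 4.73%, and sell the proceeds forward at 0.5973.
Arbitrage profit = |2,158,755.69 − 2,116,498.10| = ILS 42,258.

ILS 42,258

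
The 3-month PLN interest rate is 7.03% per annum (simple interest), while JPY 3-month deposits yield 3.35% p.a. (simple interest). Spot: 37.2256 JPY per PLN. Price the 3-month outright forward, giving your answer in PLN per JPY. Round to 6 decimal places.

0.027108

T = 3/12 years.
JPY accumulates by 1 + 0.0335×3/12 = 1.008375.
PLN accumulates by 1 + 0.0703×3/12 = 1.017575.
So F = 37.2256 × 1.008375 / 1.017575 = 36.88904 (JPY/PLN).
Quoted the other way: 1/36.88904 = 0.027108 PLN per JPY.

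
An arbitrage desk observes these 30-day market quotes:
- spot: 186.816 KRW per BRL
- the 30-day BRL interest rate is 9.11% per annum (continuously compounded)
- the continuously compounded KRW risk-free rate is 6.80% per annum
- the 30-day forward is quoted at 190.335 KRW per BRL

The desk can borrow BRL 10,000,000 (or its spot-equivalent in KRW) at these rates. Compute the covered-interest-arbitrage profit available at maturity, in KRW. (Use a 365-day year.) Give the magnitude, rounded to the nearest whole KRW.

KRW 39,024,693

T = 30/365 years.
Route A — deposit BRL, sell forward: 10,000,000 × 1.007515773941 × 190.335 = KRW 1,917,655,148.33.
Route B — convert at spot, deposit KRW: 10,000,000 × 186.816 × 1.005604688925 = KRW 1,878,630,455.66.
The quoted forward overvalues BRL, so borrow KRW, buy BRL at spot, deposit the BRL at 9.11%, and sell the proceeds forward at 190.335.
Arbitrage profit = |1,917,655,148.33 − 1,878,630,455.66| = KRW 39,024,693.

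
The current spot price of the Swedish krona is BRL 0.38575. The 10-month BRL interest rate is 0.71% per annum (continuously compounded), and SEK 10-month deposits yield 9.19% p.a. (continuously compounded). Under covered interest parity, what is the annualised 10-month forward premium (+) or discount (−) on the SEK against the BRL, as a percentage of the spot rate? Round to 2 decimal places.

T = 10/12 years.
F = S · g_BRL/g_SEK = 0.38575 × 1.0059342/1.0795922 = 0.35943120.
(F − S)/S ÷ T = (0.35943120 − 0.38575)/0.38575/(10/12) = -0.081873 → -8.19%.

-8.19%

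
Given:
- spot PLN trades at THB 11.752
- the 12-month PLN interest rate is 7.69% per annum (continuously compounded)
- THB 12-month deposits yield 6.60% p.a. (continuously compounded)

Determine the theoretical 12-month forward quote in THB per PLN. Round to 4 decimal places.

T = 1 year.
THB growth factor: e^(0.0660×1) = 1.06822672.
PLN growth factor: e^(0.0769×1) = 1.07993408.
So F = 11.752 × 1.06822672 / 1.07993408 = 11.624599 (THB/PLN).

11.6246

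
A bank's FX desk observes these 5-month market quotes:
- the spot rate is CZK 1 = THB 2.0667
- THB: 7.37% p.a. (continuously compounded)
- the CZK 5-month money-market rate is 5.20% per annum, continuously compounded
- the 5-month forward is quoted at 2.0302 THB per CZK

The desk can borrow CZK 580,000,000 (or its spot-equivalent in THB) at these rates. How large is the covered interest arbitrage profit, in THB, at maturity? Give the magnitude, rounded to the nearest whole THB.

T = 5/12 years.
Keep in CZK, deliver into the forward: 580,000,000·1.021903093327·2.0302 = THB 1,203,307,242.84.
Swap to THB now, deposit: 580,000,000·2.0667·1.031184697818 = THB 1,236,066,660.69.
The quoted forward undervalues CZK, so borrow CZK, convert to THB at spot, deposit the THB at 7.37%, and buy CZK forward at 2.0302 to cover the loan.
Profit = 1,236,066,660.69 − 1,203,307,242.84 = THB 32,759,418.

THB 32,759,418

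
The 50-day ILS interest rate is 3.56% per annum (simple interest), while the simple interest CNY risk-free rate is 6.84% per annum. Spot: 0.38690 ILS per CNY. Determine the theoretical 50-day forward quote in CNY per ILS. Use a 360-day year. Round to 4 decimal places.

T = 50/360 years.
ILS growth factor: 1 + 0.0356×50/360 = 1.0049444.
CNY growth factor: 1 + 0.0684×50/360 = 1.009500.
Forward (ILS per CNY) = 0.3869 × 1.0049444 / 1.009500 = 0.3851540.
Invert for CNY per ILS: 1 / 0.3851540 = 2.5964.

2.5964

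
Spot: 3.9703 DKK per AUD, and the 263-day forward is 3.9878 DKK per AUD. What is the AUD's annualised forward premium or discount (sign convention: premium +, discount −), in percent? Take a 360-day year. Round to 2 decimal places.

+0.60%

T = 263/360 years.
AUD trades forward at +0.44077% vs spot over the period.
Annualise by dividing by T: 0.0044077 / (263/360) = 0.006033 → 0.60%.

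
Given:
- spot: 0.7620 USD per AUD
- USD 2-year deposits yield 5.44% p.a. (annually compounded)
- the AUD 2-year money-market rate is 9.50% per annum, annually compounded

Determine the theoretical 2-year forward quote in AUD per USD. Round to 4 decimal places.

1.4153

T = 2 years.
USD accumulates by (1 + 0.0544)^2 = 1.1117594.
Growth of 1 AUD over T: (1 + 0.0950)^2 = 1.199025.
So F = 0.762 × 1.1117594 / 1.199025 = 0.7065413 (USD/AUD).
Quoted the other way: 1/0.7065413 = 1.4153 AUD per USD.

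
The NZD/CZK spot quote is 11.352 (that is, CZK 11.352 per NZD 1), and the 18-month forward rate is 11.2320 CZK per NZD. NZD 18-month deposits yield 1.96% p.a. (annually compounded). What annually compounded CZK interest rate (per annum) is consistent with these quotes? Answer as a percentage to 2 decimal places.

1.24%

T = 18/12 years.
CIP gives F = S · g_CZK/g_NZD, so g_CZK/g_NZD = 11.232/11.352 = 0.9894292.
NZD growth factor: (1 + 0.0196)^(18/12) = 1.0295436.
Hence g_CZK = 1.0186605.
r = 1.0186605^(12/18) − 1 = 0.012402 → 1.24%.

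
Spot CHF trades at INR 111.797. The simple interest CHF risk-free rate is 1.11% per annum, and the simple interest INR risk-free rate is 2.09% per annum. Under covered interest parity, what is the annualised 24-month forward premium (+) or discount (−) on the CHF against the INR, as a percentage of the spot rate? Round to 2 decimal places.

T = 2 years.
CIP forward (INR per CHF) = 111.797 × 1.041800/1.022200 = 113.940633.
Annualised premium = (F − S)/S × (1/T) = (113.940633 − 111.797)/111.797 ÷ 2 = 0.96%.

+0.96%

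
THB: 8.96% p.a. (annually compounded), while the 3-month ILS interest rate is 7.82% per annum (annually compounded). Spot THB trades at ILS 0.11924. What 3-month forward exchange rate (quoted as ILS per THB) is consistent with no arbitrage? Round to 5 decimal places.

0.11893

T = 3/12 years.
ILS accumulates by (1 + 0.0782)^(3/12) = 1.0190015.
THB accumulates by (1 + 0.0896)^(3/12) = 1.0216844.
CIP: F = S · (grow ILS)/(grow THB) = 0.11924 × 1.0190015/1.0216844 = 0.1189269 ILS per THB.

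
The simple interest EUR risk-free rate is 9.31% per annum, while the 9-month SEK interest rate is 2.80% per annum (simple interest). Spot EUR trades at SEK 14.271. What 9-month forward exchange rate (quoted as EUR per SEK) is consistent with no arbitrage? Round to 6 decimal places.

T = 9/12 years.
Growth of 1 SEK over T: 1 + 0.0280×9/12 = 1.021000.
Growth of 1 EUR over T: 1 + 0.0931×9/12 = 1.069825.
CIP: F = S · (grow SEK)/(grow EUR) = 14.271 × 1.021000/1.069825 = 13.61970 SEK per EUR.
Quoted the other way: 1/13.61970 = 0.073423 EUR per SEK.

0.073423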